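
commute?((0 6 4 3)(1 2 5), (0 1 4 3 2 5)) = no:(0 6 4 3)(1 2 5)*(0 1 4 3 2 5) = (0 6 3 1 5 4 2), (0 1 4 3 2 5)*(0 6 4 3)(1 2 5) = (0 2 1 3 5 6 4)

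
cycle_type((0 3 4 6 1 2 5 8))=8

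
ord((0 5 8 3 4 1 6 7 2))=9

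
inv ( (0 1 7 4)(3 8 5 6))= (0 4 7 1)(3 6 5 8)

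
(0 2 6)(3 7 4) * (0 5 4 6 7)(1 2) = (0 1 2 7 6 5 4 3)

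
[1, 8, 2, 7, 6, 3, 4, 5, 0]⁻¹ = [8, 0, 2, 5, 6, 7, 4, 3, 1]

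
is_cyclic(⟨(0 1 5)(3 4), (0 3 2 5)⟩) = no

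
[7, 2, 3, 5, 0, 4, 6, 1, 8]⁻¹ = [4, 7, 1, 2, 5, 3, 6, 0, 8]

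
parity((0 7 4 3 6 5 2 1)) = odd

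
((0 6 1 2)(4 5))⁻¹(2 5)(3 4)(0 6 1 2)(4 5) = (0 4)(3 5)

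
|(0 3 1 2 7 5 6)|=7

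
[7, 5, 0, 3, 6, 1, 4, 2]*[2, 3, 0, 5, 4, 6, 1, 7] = [7, 6, 2, 5, 1, 3, 4, 0]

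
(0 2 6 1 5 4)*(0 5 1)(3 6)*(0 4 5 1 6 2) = (1 6 4)(2 3)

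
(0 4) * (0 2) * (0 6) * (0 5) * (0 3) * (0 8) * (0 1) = (0 4 2 6 5 3 8 1)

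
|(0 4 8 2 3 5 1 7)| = 8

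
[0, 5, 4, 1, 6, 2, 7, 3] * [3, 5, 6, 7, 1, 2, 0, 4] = [3, 2, 1, 5, 0, 6, 4, 7]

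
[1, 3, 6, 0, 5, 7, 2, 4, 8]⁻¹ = [3, 0, 6, 1, 7, 4, 2, 5, 8]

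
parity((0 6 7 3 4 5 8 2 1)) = even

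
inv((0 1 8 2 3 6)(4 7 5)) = (0 6 3 2 8 1)(4 5 7)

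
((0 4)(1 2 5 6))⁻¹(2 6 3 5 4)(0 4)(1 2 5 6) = (0 5 1 3 6)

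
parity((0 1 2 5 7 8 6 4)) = odd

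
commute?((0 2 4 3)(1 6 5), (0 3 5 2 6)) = no:(0 2 4 3)(1 6 5)*(0 3 5 2 6) = (0 6 2 4 5 1), (0 3 5 2 6)*(0 2 4 3)(1 6 5) = (1 6 2 5 4 3)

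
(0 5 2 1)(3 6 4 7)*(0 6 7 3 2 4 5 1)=(0 1 6 5 4 3 7 2)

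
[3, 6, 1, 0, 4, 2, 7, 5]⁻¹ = [3, 2, 5, 0, 4, 7, 1, 6]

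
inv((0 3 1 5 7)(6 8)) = (0 7 5 1 3)(6 8)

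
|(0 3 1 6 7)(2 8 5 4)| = 20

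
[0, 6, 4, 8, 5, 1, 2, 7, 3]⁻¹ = [0, 5, 6, 8, 2, 4, 1, 7, 3]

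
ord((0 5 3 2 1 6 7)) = 7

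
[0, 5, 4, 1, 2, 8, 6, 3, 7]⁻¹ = [0, 3, 4, 7, 2, 1, 6, 8, 5]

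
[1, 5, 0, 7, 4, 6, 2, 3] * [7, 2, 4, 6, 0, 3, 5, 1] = [2, 3, 7, 1, 0, 5, 4, 6]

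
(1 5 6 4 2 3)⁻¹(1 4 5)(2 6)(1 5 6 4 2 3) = (2 6 5)(3 4)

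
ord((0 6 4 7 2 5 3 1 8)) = 9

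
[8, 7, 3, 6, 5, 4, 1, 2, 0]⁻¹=[8, 6, 7, 2, 5, 4, 3, 1, 0]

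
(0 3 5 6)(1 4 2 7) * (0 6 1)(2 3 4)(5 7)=(0 4 3 7)(1 2 5)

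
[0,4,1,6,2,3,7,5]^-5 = [0,4,1,5,2,7,3,6]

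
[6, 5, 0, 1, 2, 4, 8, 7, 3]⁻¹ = [2, 3, 4, 8, 5, 1, 0, 7, 6]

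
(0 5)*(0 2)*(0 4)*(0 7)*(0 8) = (0 5 2 4 7 8) 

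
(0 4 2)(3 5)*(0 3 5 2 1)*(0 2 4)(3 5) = (1 2 5 3 4)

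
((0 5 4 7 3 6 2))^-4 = (0 7 2 4 6 5 3)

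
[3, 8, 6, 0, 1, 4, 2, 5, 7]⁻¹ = [3, 4, 6, 0, 5, 7, 2, 8, 1]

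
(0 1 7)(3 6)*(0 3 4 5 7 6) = (0 1 6 4 5 7 3)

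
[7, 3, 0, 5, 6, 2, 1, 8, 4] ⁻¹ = [2, 6, 5, 1, 8, 3, 4, 0, 7] 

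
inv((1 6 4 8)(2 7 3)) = (1 8 4 6)(2 3 7)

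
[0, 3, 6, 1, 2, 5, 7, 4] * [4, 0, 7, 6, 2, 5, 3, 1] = [4, 6, 3, 0, 7, 5, 1, 2]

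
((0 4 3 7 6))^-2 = (0 7 4 6 3)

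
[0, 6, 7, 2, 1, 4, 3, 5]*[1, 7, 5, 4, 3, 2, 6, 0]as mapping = [0→1, 1→6, 2→0, 3→5, 4→7, 5→3, 6→4, 7→2]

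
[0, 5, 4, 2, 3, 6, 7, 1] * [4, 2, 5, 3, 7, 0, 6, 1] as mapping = [0→4, 1→0, 2→7, 3→5, 4→3, 5→6, 6→1, 7→2] 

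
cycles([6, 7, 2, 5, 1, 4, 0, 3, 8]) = (0 6)(1 7 3 5 4)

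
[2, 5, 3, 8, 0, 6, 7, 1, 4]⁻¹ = [4, 7, 0, 2, 8, 1, 5, 6, 3]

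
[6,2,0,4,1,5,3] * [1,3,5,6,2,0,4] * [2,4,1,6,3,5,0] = [3,5,4,1,6,2,0]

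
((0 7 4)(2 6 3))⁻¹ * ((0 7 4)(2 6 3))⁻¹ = (0 7 4)(2 6 3)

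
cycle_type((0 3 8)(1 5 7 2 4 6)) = 3.6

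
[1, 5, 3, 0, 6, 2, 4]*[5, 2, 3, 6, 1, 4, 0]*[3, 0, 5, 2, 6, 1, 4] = [5, 6, 4, 1, 3, 2, 0]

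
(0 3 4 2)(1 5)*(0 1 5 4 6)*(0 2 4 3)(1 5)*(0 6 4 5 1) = (0 6 2 1 3 4 5)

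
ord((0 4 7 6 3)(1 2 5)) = 15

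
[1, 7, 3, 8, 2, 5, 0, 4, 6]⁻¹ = [6, 0, 4, 2, 7, 5, 8, 1, 3]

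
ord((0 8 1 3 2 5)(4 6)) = 6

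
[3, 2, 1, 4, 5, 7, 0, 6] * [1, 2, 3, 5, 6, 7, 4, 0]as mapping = [0→5, 1→3, 2→2, 3→6, 4→7, 5→0, 6→1, 7→4]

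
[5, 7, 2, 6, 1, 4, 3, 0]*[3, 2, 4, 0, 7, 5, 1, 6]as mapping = [0→5, 1→6, 2→4, 3→1, 4→2, 5→7, 6→0, 7→3]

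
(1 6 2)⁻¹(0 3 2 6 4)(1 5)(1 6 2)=(0 3 1 2 4)(5 6)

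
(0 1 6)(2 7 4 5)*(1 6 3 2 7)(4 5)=(0 6)(1 3 2)(5 7)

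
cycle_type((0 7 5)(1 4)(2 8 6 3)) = 2.3.4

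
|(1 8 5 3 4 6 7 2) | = 8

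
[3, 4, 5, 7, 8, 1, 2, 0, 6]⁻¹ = [7, 5, 6, 0, 1, 2, 8, 3, 4]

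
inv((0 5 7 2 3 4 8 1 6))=(0 6 1 8 4 3 2 7 5)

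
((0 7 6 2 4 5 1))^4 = (0 4 7 5 6 1 2)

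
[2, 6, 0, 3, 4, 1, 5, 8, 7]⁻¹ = [2, 5, 0, 3, 4, 6, 1, 8, 7]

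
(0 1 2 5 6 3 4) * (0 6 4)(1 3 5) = (0 3)(1 2)(4 6 5)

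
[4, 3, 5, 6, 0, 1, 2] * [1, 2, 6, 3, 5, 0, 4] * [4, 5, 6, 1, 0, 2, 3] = [2, 1, 4, 0, 5, 6, 3]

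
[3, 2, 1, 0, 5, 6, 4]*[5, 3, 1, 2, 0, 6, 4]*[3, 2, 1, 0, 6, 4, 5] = [1, 2, 0, 4, 5, 6, 3]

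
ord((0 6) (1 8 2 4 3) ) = 10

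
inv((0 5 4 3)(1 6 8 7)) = (0 3 4 5)(1 7 8 6)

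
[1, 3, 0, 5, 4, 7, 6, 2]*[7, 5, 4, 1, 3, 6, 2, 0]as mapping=[0→5, 1→1, 2→7, 3→6, 4→3, 5→0, 6→2, 7→4]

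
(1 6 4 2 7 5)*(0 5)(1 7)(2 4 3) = (0 5 7)(1 6 3 2)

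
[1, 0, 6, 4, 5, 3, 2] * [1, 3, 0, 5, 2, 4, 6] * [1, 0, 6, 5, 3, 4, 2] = [5, 0, 2, 6, 3, 4, 1]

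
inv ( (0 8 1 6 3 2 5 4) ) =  (0 4 5 2 3 6 1 8) 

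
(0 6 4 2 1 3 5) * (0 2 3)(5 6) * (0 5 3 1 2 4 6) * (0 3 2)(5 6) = (0 2)(1 6 5 4)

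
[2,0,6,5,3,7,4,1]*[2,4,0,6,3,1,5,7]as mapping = [0→0,1→2,2→5,3→1,4→6,5→7,6→3,7→4]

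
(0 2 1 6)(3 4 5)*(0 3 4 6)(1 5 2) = (0 1)(2 5 4)(3 6)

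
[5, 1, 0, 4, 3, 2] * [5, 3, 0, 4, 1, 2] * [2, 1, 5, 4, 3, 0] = [5, 4, 0, 1, 3, 2]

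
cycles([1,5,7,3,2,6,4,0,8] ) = (0 1 5 6 4 2 7)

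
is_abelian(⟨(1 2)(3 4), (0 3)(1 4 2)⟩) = no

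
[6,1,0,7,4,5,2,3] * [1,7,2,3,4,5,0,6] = [0,7,1,6,4,5,2,3]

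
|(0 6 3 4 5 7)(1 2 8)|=6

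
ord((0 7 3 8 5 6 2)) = 7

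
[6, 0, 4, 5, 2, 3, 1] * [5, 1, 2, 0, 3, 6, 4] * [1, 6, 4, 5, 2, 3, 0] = [2, 3, 5, 0, 4, 1, 6]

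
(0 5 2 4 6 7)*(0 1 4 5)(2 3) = (1 4 6 7)(2 5 3)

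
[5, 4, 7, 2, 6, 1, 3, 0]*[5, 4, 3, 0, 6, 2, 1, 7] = [2, 6, 7, 3, 1, 4, 0, 5]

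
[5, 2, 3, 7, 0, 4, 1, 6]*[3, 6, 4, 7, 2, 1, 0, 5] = [1, 4, 7, 5, 3, 2, 6, 0]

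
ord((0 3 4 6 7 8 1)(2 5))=14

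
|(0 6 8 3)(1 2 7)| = 12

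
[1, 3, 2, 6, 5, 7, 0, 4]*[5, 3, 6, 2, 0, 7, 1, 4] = [3, 2, 6, 1, 7, 4, 5, 0] 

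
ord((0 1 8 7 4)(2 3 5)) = 15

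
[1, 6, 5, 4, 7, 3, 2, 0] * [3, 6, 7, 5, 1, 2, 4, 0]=[6, 4, 2, 1, 0, 5, 7, 3]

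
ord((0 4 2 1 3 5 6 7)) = 8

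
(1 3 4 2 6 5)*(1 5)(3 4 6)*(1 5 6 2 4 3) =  (1 3 2)(5 6)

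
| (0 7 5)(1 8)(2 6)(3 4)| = 6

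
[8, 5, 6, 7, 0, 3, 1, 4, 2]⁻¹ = [4, 6, 8, 5, 7, 1, 2, 3, 0]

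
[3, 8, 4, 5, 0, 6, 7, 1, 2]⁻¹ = [4, 7, 8, 0, 2, 3, 5, 6, 1]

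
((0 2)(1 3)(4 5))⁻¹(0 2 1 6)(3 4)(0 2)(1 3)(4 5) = (0 3 6 2)(1 5)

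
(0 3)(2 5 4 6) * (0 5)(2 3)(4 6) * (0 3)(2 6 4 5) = (0 6)(2 3)(4 5)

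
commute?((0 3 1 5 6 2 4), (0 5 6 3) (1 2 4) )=no:(0 3 1 5 6 2 4)*(0 5 6 3) (1 2 4)=(1 6 4 5 3 2), (0 5 6 3) (1 2 4)*(0 3 1 5 6 2 4)=(0 6 1 4 5 2) 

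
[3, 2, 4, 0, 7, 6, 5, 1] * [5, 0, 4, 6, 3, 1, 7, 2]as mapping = [0→6, 1→4, 2→3, 3→5, 4→2, 5→7, 6→1, 7→0]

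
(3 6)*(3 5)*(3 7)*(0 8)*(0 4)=(0 8 4)(3 6 5 7)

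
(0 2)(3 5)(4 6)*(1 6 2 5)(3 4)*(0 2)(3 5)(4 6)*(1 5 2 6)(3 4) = (0 4)(1 3 5)(2 6)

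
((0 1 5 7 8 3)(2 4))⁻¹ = (0 3 8 7 5 1)(2 4)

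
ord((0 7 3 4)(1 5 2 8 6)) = 20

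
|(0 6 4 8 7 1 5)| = 7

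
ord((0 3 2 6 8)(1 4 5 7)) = 20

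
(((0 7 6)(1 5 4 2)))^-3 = (1 5 4 2)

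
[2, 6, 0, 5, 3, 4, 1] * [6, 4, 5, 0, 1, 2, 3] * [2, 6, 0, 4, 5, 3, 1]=[3, 4, 1, 0, 2, 6, 5]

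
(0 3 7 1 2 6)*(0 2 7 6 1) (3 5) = (0 5 3 6 2 1 7) 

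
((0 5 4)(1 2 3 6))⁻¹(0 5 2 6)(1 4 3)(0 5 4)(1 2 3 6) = (0 6 2)(1 5 4 3)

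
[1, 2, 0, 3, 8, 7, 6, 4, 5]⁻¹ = [2, 0, 1, 3, 7, 8, 6, 5, 4]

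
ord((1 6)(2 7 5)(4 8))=6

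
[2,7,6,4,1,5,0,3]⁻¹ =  [6,4,0,7,3,5,2,1]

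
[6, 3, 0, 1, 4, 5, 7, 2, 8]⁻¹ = [2, 3, 7, 1, 4, 5, 0, 6, 8]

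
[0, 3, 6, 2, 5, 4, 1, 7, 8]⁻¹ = [0, 6, 3, 1, 5, 4, 2, 7, 8]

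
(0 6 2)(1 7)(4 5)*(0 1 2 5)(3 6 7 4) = (0 7 2 1 4)(3 6 5)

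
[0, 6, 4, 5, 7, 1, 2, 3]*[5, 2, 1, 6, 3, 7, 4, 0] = [5, 4, 3, 7, 0, 2, 1, 6]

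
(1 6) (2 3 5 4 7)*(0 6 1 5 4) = (0 6 5) (2 3 4 7) 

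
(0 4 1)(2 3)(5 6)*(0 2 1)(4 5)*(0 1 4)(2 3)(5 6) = (0 6)(1 3 4)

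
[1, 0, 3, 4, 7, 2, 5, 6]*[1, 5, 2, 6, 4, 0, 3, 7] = [5, 1, 6, 4, 7, 2, 0, 3] 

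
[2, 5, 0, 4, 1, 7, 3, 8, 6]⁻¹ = [2, 4, 0, 6, 3, 1, 8, 5, 7]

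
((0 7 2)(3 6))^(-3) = (3 6)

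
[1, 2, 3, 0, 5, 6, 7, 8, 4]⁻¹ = [3, 0, 1, 2, 8, 4, 5, 6, 7]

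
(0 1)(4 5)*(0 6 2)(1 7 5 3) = (0 7 5 4 3 1 6 2)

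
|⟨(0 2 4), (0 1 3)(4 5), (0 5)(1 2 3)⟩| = 720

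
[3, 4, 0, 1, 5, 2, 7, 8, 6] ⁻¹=[2, 3, 5, 0, 1, 4, 8, 6, 7] 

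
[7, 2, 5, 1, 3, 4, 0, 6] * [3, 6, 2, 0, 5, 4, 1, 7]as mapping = [0→7, 1→2, 2→4, 3→6, 4→0, 5→5, 6→3, 7→1]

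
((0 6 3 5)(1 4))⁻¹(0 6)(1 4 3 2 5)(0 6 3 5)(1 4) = (0 4 1 5 2)(3 6)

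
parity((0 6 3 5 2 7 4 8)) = odd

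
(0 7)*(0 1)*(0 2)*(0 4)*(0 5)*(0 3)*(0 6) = (0 7 1 2 4 5 3 6)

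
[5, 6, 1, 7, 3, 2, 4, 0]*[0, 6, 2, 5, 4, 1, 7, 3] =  [1, 7, 6, 3, 5, 2, 4, 0]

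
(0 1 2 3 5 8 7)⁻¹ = (0 7 8 5 3 2 1)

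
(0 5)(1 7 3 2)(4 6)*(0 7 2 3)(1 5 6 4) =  (0 6 1 2 5 7)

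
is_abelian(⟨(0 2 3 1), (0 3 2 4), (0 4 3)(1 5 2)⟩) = no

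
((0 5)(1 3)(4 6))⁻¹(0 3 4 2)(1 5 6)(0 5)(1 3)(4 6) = (0 4 3)(1 6 2 5)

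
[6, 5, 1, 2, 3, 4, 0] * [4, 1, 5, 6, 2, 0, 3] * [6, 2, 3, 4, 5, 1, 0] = [4, 6, 2, 1, 0, 3, 5]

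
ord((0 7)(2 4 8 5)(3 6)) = 4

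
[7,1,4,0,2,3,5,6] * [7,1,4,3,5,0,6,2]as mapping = [0→2,1→1,2→5,3→7,4→4,5→3,6→0,7→6]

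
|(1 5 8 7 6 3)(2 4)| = 6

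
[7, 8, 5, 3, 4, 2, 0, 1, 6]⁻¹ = [6, 7, 5, 3, 4, 2, 8, 0, 1]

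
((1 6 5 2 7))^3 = (1 2 6 7 5)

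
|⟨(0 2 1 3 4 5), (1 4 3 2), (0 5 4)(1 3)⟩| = 720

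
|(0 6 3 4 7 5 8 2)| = 8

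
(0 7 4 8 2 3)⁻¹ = (0 3 2 8 4 7)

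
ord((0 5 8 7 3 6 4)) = 7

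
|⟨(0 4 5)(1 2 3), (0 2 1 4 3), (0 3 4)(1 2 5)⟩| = 360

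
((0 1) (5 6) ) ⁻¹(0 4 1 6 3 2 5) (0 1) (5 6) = (0 5 3 2 6 1 4) 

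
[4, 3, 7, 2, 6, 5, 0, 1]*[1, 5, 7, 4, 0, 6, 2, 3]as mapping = [0→0, 1→4, 2→3, 3→7, 4→2, 5→6, 6→1, 7→5]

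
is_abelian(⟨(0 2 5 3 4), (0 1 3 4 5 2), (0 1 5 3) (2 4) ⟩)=no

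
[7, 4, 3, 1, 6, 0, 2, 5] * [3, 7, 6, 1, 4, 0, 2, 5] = [5, 4, 1, 7, 2, 3, 6, 0]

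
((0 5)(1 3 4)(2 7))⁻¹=(0 5)(1 4 3)(2 7)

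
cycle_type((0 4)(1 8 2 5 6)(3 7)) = 2^2.5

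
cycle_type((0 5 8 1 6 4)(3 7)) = 2.6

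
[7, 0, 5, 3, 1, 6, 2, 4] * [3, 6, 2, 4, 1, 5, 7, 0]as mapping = [0→0, 1→3, 2→5, 3→4, 4→6, 5→7, 6→2, 7→1]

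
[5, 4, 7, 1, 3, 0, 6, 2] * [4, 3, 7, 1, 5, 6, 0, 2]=[6, 5, 2, 3, 1, 4, 0, 7]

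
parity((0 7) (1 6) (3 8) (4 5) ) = even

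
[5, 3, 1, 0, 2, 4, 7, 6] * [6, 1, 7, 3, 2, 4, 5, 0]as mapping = [0→4, 1→3, 2→1, 3→6, 4→7, 5→2, 6→0, 7→5]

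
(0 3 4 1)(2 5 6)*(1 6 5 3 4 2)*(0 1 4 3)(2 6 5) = (0 3 6 4 5 2)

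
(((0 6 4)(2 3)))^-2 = (0 6 4)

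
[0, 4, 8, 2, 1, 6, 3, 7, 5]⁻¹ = [0, 4, 3, 6, 1, 8, 5, 7, 2]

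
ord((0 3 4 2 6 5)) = 6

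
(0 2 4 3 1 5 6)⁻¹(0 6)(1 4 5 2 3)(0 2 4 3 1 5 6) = (0 2)(1 5 3 6 4)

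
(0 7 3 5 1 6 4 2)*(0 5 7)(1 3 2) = (1 6 4)(2 5 3 7)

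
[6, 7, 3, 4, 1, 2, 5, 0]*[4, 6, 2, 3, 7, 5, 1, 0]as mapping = [0→1, 1→0, 2→3, 3→7, 4→6, 5→2, 6→5, 7→4]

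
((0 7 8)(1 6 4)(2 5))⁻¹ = (0 8 7)(1 4 6)(2 5)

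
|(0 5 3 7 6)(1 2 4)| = 15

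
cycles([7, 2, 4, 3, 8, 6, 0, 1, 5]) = (0 7 1 2 4 8 5 6)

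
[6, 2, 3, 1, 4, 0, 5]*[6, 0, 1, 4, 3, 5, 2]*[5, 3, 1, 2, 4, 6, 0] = [1, 3, 4, 5, 2, 0, 6]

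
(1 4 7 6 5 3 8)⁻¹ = (1 8 3 5 6 7 4)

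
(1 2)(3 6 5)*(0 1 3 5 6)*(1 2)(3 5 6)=(0 2 5 6 3)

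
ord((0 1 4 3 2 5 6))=7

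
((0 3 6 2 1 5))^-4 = (0 6 1)(2 5 3)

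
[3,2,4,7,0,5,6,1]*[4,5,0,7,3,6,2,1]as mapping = [0→7,1→0,2→3,3→1,4→4,5→6,6→2,7→5]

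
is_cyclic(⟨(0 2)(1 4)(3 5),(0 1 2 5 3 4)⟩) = no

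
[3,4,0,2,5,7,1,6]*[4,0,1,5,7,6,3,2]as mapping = [0→5,1→7,2→4,3→1,4→6,5→2,6→0,7→3]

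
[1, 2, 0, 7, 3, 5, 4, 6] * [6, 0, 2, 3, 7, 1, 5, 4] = [0, 2, 6, 4, 3, 1, 7, 5]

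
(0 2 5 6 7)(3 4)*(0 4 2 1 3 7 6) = (0 1 3 2 5)(4 7)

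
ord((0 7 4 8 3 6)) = 6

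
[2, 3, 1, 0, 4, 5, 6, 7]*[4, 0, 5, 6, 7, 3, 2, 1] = [5, 6, 0, 4, 7, 3, 2, 1]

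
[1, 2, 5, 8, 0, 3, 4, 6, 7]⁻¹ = [4, 0, 1, 5, 6, 2, 7, 8, 3]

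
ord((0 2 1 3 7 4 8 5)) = 8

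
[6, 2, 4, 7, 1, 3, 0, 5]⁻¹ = [6, 4, 1, 5, 2, 7, 0, 3]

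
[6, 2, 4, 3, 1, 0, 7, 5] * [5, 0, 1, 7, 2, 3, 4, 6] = [4, 1, 2, 7, 0, 5, 6, 3]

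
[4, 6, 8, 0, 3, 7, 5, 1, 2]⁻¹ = [3, 7, 8, 4, 0, 6, 1, 5, 2]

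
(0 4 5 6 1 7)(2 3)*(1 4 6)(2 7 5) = (0 6 4 2 3 7)(1 5)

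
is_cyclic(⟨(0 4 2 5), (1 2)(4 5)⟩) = no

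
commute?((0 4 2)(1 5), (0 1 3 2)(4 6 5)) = no:(0 4 2)(1 5) * (0 1 3 2)(4 6 5) = (0 6 5 3 2 1 4), (0 1 3 2)(4 6 5) * (0 4 2)(1 5) = (0 5 2 4 6 1 3)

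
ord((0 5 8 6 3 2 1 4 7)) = 9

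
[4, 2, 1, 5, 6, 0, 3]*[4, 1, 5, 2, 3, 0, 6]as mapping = [0→3, 1→5, 2→1, 3→0, 4→6, 5→4, 6→2]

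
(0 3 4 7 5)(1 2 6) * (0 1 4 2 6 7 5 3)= (1 6 4 5)(2 7 3)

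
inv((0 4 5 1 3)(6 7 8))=(0 3 1 5 4)(6 8 7)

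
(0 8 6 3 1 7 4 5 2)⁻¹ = (0 2 5 4 7 1 3 6 8)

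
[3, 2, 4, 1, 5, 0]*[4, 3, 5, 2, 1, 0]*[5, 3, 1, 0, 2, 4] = [1, 4, 3, 0, 5, 2]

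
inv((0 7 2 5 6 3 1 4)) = (0 4 1 3 6 5 2 7)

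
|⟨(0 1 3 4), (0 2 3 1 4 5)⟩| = 720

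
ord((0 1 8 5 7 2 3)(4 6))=14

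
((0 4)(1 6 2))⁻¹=(0 4)(1 2 6)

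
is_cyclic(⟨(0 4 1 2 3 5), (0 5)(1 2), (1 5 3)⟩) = no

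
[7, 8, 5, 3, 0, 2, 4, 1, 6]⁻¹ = [4, 7, 5, 3, 6, 2, 8, 0, 1]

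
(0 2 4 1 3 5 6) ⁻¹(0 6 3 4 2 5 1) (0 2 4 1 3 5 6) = (0 5 1 4 6 3 2) 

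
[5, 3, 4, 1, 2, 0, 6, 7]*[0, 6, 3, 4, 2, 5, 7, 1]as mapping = [0→5, 1→4, 2→2, 3→6, 4→3, 5→0, 6→7, 7→1]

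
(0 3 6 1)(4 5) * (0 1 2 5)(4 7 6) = (0 3 4)(2 5 7 6)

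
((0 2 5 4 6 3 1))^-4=(0 4 1 5 3 2 6)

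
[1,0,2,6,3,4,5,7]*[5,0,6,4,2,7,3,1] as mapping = [0→0,1→5,2→6,3→3,4→4,5→2,6→7,7→1] 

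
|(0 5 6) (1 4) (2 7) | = 6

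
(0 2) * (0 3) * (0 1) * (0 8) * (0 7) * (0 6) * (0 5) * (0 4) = (0 2 3 1 8 7 6 5 4)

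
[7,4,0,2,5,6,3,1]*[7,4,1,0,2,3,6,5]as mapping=[0→5,1→2,2→7,3→1,4→3,5→6,6→0,7→4]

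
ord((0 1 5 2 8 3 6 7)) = 8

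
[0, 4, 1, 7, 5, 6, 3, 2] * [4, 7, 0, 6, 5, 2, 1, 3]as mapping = [0→4, 1→5, 2→7, 3→3, 4→2, 5→1, 6→6, 7→0]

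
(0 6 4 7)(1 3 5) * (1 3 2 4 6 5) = (0 5 3 1 2 4 7)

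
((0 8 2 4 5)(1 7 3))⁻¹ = (0 5 4 2 8)(1 3 7)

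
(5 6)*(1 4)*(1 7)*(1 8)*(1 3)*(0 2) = (0 2) (1 4 7 8 3) (5 6) 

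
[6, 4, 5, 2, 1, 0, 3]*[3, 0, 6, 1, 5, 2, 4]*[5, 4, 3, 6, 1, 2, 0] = [1, 2, 3, 0, 5, 6, 4]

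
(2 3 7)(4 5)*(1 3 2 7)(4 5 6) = (1 3)(4 6)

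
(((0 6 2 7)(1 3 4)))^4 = (1 3 4)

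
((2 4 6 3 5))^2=(2 6 5 4 3)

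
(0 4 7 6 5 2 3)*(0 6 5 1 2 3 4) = (1 2 4 7 5 3 6)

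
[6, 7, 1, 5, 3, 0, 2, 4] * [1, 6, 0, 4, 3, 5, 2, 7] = [2, 7, 6, 5, 4, 1, 0, 3]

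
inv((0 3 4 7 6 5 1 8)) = (0 8 1 5 6 7 4 3)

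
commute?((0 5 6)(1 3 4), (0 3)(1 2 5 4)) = no:(0 5 6)(1 3 4)*(0 3)(1 2 5 4) = (0 4 2 5 6 3 1), (0 3)(1 2 5 4)*(0 5 6)(1 3 4) = (0 4 3 5 1 2 6)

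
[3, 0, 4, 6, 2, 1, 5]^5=[0, 1, 4, 3, 2, 5, 6]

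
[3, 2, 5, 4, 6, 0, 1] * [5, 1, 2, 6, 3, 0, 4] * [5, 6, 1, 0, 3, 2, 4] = [4, 1, 5, 0, 3, 2, 6]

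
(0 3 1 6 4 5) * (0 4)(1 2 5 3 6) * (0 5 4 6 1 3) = (0 1 3 2 4)(5 6)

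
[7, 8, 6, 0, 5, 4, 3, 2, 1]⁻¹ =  [3, 8, 7, 6, 5, 4, 2, 0, 1]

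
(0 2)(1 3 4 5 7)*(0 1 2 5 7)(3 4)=(0 5)(1 4 7 2)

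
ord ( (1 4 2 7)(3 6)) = 4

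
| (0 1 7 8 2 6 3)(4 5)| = 14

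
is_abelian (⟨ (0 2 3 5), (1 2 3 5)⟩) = no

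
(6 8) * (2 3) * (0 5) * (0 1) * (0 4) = (0 5 1 4)(2 3)(6 8)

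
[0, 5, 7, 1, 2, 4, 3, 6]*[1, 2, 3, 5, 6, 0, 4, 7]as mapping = [0→1, 1→0, 2→7, 3→2, 4→3, 5→6, 6→5, 7→4]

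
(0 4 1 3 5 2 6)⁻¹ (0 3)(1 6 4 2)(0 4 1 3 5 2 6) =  (0 1 6 3)(4 5)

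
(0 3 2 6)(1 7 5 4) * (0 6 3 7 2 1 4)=(0 7 5)(1 2 3)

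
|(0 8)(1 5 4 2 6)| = 10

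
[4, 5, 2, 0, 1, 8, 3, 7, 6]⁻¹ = [3, 4, 2, 6, 0, 1, 8, 7, 5]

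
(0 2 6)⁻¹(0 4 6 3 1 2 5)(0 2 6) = (0 3 1 6 5 2 4)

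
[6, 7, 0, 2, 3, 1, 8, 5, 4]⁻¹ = [2, 5, 3, 4, 8, 7, 0, 1, 6]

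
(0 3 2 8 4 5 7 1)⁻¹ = (0 1 7 5 4 8 2 3)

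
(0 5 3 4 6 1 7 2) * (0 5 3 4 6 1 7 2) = (0 3 6 7)(1 2 5 4)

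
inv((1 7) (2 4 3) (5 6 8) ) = (1 7) (2 3 4) (5 8 6) 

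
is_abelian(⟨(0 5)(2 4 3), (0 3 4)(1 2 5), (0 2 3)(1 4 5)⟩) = no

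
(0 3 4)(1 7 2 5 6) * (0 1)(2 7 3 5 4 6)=(0 5 2 4 1 3 6)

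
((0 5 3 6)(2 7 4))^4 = (2 7 4)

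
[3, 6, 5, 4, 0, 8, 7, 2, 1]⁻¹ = [4, 8, 7, 0, 3, 2, 1, 6, 5]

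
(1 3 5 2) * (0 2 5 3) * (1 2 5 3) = (0 5 3 1)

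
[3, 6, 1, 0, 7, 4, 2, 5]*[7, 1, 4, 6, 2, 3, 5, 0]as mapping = [0→6, 1→5, 2→1, 3→7, 4→0, 5→2, 6→4, 7→3]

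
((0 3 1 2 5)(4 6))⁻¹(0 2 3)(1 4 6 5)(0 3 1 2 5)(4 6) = (0 2 6 4)(1 3 5)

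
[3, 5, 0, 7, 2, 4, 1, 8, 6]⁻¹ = [2, 6, 4, 0, 5, 1, 8, 3, 7]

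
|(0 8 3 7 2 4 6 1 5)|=9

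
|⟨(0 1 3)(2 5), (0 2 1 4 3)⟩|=720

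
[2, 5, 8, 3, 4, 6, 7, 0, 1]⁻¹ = [7, 8, 0, 3, 4, 1, 5, 6, 2]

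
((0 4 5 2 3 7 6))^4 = (0 3 4 7 5 6 2)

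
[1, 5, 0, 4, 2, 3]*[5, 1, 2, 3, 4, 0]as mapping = [0→1, 1→0, 2→5, 3→4, 4→2, 5→3]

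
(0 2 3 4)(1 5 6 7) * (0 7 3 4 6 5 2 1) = (0 1 2 4 7)(3 6)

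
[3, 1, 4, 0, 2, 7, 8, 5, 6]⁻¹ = [3, 1, 4, 0, 2, 7, 8, 5, 6]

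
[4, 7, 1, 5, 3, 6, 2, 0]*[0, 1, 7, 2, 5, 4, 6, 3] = [5, 3, 1, 4, 2, 6, 7, 0]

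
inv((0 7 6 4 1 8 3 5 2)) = (0 2 5 3 8 1 4 6 7)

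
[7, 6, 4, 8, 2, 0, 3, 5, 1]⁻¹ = [5, 8, 4, 6, 2, 7, 1, 0, 3]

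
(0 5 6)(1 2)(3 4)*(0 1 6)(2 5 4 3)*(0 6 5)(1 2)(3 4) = (0 3 4 1)(2 5 6)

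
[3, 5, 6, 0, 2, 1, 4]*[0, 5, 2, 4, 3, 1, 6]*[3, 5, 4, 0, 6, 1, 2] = [6, 5, 2, 3, 4, 1, 0]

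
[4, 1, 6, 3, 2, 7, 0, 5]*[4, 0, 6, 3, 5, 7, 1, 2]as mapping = [0→5, 1→0, 2→1, 3→3, 4→6, 5→2, 6→4, 7→7]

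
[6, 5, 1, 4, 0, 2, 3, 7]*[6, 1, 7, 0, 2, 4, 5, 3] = [5, 4, 1, 2, 6, 7, 0, 3]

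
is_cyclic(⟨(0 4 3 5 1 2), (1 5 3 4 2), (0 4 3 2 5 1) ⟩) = no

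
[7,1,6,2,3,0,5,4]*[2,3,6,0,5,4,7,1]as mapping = [0→1,1→3,2→7,3→6,4→0,5→2,6→4,7→5]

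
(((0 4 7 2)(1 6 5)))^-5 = (0 2 7 4)(1 6 5)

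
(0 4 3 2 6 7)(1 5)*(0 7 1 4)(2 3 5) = (1 2 6)(4 5)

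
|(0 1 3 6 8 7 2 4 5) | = 9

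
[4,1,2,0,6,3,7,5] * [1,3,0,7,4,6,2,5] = [4,3,0,1,2,7,5,6]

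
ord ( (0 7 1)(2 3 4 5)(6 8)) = 12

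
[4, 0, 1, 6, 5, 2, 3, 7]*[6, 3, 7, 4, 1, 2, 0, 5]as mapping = [0→1, 1→6, 2→3, 3→0, 4→2, 5→7, 6→4, 7→5]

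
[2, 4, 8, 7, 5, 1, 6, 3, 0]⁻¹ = [8, 5, 0, 7, 1, 4, 6, 3, 2]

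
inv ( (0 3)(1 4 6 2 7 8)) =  (0 3)(1 8 7 2 6 4)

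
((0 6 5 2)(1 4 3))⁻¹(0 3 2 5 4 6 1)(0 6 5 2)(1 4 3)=(0 2 3 5 4 6 1)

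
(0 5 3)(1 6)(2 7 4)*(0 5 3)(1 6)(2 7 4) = (0 3 5)(2 4 7)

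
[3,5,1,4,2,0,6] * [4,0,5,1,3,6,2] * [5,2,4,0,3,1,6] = [2,6,5,0,1,3,4]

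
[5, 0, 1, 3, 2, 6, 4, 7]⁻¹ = [1, 2, 4, 3, 6, 0, 5, 7]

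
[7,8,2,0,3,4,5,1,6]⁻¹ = [3,7,2,4,5,6,8,0,1]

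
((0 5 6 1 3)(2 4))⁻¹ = (0 3 1 6 5)(2 4)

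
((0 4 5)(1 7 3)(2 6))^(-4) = (0 5 4)(1 3 7)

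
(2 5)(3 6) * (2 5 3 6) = (2 3)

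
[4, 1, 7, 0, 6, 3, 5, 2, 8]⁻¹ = [3, 1, 7, 5, 0, 6, 4, 2, 8]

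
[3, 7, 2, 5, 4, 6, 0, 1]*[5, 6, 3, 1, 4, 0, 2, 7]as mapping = [0→1, 1→7, 2→3, 3→0, 4→4, 5→2, 6→5, 7→6]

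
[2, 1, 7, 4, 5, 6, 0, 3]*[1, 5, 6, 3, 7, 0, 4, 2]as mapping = [0→6, 1→5, 2→2, 3→7, 4→0, 5→4, 6→1, 7→3]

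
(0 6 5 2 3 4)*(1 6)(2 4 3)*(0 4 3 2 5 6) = (0 1)(2 5 3)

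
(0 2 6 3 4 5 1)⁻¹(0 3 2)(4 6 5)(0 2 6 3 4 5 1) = (1 5 3)(2 4 6)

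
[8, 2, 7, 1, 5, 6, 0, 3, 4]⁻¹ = [6, 3, 1, 7, 8, 4, 5, 2, 0]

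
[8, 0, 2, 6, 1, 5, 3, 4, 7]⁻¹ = [1, 4, 2, 6, 7, 5, 3, 8, 0]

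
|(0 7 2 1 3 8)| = 6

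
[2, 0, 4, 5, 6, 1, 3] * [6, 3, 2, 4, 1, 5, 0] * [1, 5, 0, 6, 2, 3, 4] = [0, 4, 5, 3, 1, 6, 2]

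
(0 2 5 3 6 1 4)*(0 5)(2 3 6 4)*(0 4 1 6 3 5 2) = (0 5 3 1)(2 4)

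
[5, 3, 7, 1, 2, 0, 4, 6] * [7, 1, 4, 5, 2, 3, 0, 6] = [3, 5, 6, 1, 4, 7, 2, 0]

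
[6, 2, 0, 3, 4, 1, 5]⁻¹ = [2, 5, 1, 3, 4, 6, 0]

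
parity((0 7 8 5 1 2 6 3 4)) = even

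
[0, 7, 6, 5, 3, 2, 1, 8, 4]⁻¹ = [0, 6, 5, 4, 8, 3, 2, 1, 7]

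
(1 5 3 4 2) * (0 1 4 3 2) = (0 1 5 2 4)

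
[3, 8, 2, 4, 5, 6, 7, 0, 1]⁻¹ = [7, 8, 2, 0, 3, 4, 5, 6, 1]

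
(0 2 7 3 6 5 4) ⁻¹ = (0 4 5 6 3 7 2) 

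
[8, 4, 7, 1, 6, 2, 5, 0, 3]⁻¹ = [7, 3, 5, 8, 1, 6, 4, 2, 0]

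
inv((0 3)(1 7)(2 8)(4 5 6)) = (0 3)(1 7)(2 8)(4 6 5)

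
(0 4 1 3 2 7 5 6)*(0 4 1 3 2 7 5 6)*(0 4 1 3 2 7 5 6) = (0 3 5 4 2 6 1 7)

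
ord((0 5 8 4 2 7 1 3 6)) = 9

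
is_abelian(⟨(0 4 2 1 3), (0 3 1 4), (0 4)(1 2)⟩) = no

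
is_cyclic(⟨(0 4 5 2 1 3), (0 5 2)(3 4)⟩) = no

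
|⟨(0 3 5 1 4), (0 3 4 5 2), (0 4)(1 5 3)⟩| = 720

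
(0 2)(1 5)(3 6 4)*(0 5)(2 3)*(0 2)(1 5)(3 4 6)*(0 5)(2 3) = (0 4 5)(1 3 2)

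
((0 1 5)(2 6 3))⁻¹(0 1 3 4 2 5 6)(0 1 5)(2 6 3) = (0 3 1 5 2 4 6)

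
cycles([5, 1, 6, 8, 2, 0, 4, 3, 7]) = (0 5)(2 6 4)(3 8 7)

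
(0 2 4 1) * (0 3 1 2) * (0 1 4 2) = (0 1 3 4)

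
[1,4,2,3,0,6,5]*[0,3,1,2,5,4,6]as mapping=[0→3,1→5,2→1,3→2,4→0,5→6,6→4]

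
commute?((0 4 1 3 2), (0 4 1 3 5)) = no:(0 4 1 3 2) * (0 4 1 3 5) = (0 1 5)(2 4 3), (0 4 1 3 5) * (0 4 1 3 2) = (0 1 2)(3 5 4)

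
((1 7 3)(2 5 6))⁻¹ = (1 3 7)(2 6 5)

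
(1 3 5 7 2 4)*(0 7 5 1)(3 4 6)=(0 7 2 6 3 1 4)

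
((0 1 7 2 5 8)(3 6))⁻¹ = (0 8 5 2 7 1)(3 6)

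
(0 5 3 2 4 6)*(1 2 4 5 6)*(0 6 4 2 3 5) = (0 4 1 3 2)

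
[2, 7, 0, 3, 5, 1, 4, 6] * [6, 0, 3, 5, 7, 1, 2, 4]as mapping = [0→3, 1→4, 2→6, 3→5, 4→1, 5→0, 6→7, 7→2]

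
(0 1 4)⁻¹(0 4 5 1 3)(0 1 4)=(0 5 4 3 1)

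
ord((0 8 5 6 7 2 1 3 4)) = 9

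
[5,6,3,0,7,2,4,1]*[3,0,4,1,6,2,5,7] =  [2,5,1,3,7,4,6,0]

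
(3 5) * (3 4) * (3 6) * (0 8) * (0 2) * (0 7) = (0 8 2 7)(3 5 4 6)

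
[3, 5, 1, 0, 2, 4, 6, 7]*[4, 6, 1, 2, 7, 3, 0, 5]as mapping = [0→2, 1→3, 2→6, 3→4, 4→1, 5→7, 6→0, 7→5]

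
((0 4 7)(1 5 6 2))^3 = (1 2 6 5)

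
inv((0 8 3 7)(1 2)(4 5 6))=(0 7 3 8)(1 2)(4 6 5)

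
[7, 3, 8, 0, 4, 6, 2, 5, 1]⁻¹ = [3, 8, 6, 1, 4, 7, 5, 0, 2]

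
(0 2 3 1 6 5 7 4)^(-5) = (0 1 7 2 6 4 3 5)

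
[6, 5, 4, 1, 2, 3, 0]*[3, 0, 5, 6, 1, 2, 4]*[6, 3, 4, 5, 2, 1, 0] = [2, 4, 3, 6, 1, 0, 5]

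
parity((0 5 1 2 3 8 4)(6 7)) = odd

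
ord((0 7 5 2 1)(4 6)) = 10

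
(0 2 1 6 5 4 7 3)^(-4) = (0 5)(1 7)(2 4)(3 6)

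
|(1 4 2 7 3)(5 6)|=10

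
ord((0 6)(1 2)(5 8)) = 2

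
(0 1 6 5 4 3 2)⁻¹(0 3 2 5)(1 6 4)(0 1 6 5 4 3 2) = (0 4 1 2)(3 6 5)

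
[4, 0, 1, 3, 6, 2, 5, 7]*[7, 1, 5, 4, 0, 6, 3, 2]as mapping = [0→0, 1→7, 2→1, 3→4, 4→3, 5→5, 6→6, 7→2]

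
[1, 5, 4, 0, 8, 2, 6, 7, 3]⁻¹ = [3, 0, 5, 8, 2, 1, 6, 7, 4]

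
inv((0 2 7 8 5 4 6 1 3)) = (0 3 1 6 4 5 8 7 2)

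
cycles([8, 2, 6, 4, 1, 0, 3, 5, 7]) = (0 8 7 5)(1 2 6 3 4)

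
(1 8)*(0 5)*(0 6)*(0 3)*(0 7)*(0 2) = (0 5 6 3 7 2) (1 8) 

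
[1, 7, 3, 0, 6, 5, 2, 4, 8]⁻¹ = [3, 0, 6, 2, 7, 5, 4, 1, 8]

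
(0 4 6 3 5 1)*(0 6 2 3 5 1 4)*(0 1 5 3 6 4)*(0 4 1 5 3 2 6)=(0 5 4 6 2)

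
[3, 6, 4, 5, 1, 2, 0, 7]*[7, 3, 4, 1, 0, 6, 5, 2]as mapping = [0→1, 1→5, 2→0, 3→6, 4→3, 5→4, 6→7, 7→2]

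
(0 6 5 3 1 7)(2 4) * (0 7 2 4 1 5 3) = (0 6 3 5)(1 2)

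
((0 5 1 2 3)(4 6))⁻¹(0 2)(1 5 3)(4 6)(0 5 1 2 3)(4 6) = (0 2 1)(3 5)(4 6)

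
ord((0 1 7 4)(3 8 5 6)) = 4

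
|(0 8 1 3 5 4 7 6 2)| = 9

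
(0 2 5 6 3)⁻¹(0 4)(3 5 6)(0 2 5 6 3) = (0 6 3)(2 4)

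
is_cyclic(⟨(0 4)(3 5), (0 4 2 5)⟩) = no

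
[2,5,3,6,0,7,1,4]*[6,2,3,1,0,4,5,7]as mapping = [0→3,1→4,2→1,3→5,4→6,5→7,6→2,7→0]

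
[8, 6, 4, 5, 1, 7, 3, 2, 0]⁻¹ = [8, 4, 7, 6, 2, 3, 1, 5, 0]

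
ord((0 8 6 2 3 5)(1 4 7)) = 6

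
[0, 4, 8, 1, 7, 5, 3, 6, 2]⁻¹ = [0, 3, 8, 6, 1, 5, 7, 4, 2]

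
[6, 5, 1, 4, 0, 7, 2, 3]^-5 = [1, 3, 7, 6, 2, 4, 5, 0]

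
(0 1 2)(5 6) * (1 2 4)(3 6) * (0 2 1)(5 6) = (0 1 4)(3 5)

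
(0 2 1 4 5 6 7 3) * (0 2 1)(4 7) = (0 1 7 3 2)(4 5 6)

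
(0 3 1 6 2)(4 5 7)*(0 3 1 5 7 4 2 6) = (0 1)(2 3 5 4 7)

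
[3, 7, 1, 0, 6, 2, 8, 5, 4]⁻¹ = [3, 2, 5, 0, 8, 7, 4, 1, 6]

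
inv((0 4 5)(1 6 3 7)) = (0 5 4)(1 7 3 6)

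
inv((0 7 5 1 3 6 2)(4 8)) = (0 2 6 3 1 5 7)(4 8)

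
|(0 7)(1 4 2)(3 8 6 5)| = 12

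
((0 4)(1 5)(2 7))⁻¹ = (0 4)(1 5)(2 7)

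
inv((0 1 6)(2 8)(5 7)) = (0 6 1)(2 8)(5 7)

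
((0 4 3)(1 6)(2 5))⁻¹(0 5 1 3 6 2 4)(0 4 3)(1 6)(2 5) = (0 1 5 3 4 2 6)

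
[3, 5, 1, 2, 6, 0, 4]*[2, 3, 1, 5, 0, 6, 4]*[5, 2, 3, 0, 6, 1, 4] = [1, 4, 0, 2, 6, 3, 5] 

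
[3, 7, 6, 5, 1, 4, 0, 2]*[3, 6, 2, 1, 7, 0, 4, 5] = [1, 5, 4, 0, 6, 7, 3, 2]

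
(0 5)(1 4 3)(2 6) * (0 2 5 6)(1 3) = (0 6 5 2)(1 4)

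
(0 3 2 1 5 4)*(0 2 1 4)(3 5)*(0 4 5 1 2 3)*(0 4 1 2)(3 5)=(0 2 3)(1 4 5)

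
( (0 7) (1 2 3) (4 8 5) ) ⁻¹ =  (0 7) (1 3 2) (4 5 8) 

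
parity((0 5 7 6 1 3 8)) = even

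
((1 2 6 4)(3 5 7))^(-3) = (1 2 6 4)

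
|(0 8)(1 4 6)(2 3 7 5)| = 12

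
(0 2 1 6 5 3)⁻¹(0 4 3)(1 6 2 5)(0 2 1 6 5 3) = (0 2 4)(1 3 6 5)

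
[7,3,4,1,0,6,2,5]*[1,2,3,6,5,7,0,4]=[4,6,5,2,1,0,3,7]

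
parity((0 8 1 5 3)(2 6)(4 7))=even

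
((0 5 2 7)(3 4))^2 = (0 2)(5 7)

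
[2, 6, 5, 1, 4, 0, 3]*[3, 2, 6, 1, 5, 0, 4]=[6, 4, 0, 2, 5, 3, 1]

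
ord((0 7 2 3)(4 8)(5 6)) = 4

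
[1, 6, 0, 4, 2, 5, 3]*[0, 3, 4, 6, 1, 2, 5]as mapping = [0→3, 1→5, 2→0, 3→1, 4→4, 5→2, 6→6]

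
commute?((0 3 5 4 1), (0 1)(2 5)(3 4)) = no:(0 3 5 4 1) * (0 1)(2 5)(3 4) = (0 4)(2 5 3), (0 1)(2 5)(3 4) * (0 3 5 4 1) = (1 3)(2 4 5)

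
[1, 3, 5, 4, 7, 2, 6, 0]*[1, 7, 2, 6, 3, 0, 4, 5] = [7, 6, 0, 3, 5, 2, 4, 1]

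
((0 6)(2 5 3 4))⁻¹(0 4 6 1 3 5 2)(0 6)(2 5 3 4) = (0 1 4 3 5 6 2)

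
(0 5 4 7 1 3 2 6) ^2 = (0 4 1 2) (3 6 5 7) 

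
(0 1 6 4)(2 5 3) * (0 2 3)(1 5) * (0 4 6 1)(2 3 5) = (0 2)(3 5 4)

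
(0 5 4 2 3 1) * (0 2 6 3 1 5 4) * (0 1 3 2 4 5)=(0 5 1 4 6 2 3) 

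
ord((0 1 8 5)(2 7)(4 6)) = 4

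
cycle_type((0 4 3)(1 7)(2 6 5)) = 2.3^2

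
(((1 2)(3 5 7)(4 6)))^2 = (3 7 5)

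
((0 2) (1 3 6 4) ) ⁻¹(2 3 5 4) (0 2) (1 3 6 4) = (0 6 5 1) 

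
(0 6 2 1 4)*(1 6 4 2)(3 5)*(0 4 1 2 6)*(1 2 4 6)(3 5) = (0 2)(4 6)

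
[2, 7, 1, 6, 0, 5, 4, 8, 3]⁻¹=[4, 2, 0, 8, 6, 5, 3, 1, 7]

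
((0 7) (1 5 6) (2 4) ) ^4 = (1 5 6) 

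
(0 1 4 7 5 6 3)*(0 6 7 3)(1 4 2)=(0 4 3 6)(1 2)(5 7)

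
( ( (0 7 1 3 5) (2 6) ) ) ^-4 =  (0 7 1 3 5) 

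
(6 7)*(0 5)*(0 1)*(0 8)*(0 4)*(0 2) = (0 5 1 8 4 2)(6 7)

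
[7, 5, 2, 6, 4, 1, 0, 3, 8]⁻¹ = [6, 5, 2, 7, 4, 1, 3, 0, 8]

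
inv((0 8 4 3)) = (0 3 4 8)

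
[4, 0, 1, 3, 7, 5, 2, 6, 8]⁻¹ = [1, 2, 6, 3, 0, 5, 7, 4, 8]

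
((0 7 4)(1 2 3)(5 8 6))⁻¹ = (0 4 7)(1 3 2)(5 6 8)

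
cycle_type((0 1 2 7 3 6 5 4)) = 8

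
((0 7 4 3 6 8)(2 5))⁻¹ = (0 8 6 3 4 7)(2 5)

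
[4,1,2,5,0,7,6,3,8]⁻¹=[4,1,2,7,0,3,6,5,8]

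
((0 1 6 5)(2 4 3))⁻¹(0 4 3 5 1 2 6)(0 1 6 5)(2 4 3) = (0 6 4 5 1 3 2)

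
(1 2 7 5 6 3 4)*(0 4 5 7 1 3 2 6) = (0 4 3 5)(1 6 2)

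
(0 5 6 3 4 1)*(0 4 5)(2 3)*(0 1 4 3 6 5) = (0 1 3)(2 6)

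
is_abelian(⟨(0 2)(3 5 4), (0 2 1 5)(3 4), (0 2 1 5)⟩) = no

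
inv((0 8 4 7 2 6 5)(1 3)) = (0 5 6 2 7 4 8)(1 3)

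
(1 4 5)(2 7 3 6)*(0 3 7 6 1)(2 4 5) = (0 3 1 5)(2 6 4)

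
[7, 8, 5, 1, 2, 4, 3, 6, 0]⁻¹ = [8, 3, 4, 6, 5, 2, 7, 0, 1]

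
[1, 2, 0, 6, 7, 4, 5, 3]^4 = [1, 2, 0, 7, 5, 6, 3, 4]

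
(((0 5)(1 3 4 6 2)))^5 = (0 5)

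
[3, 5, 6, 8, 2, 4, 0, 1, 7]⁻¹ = [6, 7, 4, 0, 5, 1, 2, 8, 3]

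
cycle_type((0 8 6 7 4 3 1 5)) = 8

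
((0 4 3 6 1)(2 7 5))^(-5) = (2 7 5)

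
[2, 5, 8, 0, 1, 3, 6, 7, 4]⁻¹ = [3, 4, 0, 5, 8, 1, 6, 7, 2]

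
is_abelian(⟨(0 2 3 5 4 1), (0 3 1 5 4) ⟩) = no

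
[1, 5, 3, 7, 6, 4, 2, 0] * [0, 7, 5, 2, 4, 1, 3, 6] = [7, 1, 2, 6, 3, 4, 5, 0]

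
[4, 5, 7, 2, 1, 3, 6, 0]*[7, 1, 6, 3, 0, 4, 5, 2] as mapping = [0→0, 1→4, 2→2, 3→6, 4→1, 5→3, 6→5, 7→7] 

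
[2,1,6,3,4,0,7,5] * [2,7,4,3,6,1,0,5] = [4,7,0,3,6,2,5,1]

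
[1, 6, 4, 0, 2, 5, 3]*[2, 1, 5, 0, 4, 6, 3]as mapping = [0→1, 1→3, 2→4, 3→2, 4→5, 5→6, 6→0]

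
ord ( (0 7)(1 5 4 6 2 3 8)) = 14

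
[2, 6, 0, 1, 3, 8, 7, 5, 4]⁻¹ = [2, 3, 0, 4, 8, 7, 1, 6, 5]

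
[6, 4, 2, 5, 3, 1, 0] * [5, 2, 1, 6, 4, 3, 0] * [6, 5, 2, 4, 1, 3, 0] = [6, 1, 5, 4, 0, 2, 3]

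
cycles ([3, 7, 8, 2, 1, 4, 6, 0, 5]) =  (0 3 2 8 5 4 1 7)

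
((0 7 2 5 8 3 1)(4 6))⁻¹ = (0 1 3 8 5 2 7)(4 6)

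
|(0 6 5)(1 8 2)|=3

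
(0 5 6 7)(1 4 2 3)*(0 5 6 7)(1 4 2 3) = (0 6)(1 2)(3 4)(5 7)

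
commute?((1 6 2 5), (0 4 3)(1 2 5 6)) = no:(1 6 2 5)*(0 4 3)(1 2 5 6) = (0 4 3)(2 6 5), (0 4 3)(1 2 5 6)*(1 6 2 5) = (0 4 3)(1 5 2)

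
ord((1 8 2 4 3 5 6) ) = 7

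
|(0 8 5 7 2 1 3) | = 7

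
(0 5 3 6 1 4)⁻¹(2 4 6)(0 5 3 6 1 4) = (0 1 2)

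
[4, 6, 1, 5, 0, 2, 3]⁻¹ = [4, 2, 5, 6, 0, 3, 1]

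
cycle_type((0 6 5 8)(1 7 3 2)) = 4^2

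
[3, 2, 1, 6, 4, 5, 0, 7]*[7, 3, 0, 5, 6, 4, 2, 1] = [5, 0, 3, 2, 6, 4, 7, 1]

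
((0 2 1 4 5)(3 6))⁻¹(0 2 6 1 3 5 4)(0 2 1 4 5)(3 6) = (0 5 2 1 3 4 6)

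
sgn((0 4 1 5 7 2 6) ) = 1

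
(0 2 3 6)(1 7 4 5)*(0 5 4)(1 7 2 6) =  (0 6 5 7)(1 2 3)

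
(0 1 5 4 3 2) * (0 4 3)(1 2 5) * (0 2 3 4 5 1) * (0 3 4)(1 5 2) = (0 4 1 3 5)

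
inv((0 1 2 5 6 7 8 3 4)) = (0 4 3 8 7 6 5 2 1)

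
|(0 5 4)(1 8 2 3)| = 12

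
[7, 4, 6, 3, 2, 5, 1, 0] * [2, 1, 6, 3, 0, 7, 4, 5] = [5, 0, 4, 3, 6, 7, 1, 2]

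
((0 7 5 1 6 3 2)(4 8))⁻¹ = (0 2 3 6 1 5 7)(4 8)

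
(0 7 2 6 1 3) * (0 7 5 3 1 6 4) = (0 5 3 7 2 4)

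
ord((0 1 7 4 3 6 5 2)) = 8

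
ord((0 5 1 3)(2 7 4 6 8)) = 20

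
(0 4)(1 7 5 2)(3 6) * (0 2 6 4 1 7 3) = (0 1 3 4 2 7 5 6)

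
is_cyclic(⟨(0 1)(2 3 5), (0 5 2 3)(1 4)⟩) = no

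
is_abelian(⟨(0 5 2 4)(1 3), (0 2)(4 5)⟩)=yes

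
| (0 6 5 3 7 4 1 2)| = 8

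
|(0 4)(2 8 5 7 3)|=10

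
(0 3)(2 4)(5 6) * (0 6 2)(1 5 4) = (0 3 6 4)(1 5 2)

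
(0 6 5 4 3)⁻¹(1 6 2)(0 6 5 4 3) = (1 5 2)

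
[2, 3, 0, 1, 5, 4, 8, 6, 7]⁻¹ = [2, 3, 0, 1, 5, 4, 7, 8, 6]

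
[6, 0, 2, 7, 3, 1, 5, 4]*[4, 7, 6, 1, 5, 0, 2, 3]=[2, 4, 6, 3, 1, 7, 0, 5]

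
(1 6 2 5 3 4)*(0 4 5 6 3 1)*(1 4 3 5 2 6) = (0 3 2 1 5 4)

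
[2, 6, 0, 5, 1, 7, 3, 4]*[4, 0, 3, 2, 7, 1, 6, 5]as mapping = [0→3, 1→6, 2→4, 3→1, 4→0, 5→5, 6→2, 7→7]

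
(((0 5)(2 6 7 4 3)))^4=(2 3 4 7 6)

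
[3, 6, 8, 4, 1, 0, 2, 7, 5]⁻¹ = [5, 4, 6, 0, 3, 8, 1, 7, 2]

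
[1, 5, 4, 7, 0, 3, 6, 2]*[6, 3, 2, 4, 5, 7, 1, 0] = [3, 7, 5, 0, 6, 4, 1, 2]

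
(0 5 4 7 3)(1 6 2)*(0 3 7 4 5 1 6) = (0 1)(2 6)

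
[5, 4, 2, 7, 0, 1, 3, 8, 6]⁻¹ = [4, 5, 2, 6, 1, 0, 8, 3, 7]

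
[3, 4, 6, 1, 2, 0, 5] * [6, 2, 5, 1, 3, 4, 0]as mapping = [0→1, 1→3, 2→0, 3→2, 4→5, 5→6, 6→4]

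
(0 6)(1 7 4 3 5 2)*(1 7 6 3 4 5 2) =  (0 3 2 7 5 1 6)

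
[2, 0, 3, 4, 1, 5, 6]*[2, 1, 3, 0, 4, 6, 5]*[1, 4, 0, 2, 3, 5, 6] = [2, 0, 1, 3, 4, 6, 5]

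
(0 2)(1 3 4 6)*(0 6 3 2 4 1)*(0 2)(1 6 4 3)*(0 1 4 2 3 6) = (0 6 3)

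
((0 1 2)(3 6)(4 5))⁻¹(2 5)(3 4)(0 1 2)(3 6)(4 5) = (0 4)(5 6)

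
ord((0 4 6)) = 3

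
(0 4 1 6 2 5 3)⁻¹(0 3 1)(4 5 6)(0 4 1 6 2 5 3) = (0 6 4)(1 3 2)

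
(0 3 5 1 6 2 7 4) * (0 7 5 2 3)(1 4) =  (1 6 3 2 5 4 7)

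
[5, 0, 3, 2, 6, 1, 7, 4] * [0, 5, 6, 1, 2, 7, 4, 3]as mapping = [0→7, 1→0, 2→1, 3→6, 4→4, 5→5, 6→3, 7→2]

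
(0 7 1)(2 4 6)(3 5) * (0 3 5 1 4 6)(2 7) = (0 2 6 7 4)(1 3)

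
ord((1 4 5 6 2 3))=6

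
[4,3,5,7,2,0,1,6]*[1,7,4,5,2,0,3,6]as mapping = [0→2,1→5,2→0,3→6,4→4,5→1,6→7,7→3]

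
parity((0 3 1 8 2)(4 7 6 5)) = odd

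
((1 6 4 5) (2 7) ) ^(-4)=() 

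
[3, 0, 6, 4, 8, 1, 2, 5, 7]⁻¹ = [1, 5, 6, 0, 3, 7, 2, 8, 4]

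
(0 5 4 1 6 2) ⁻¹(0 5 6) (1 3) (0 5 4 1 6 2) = (2 5 4) (3 6) 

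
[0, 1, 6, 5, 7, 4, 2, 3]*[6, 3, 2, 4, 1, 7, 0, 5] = [6, 3, 0, 7, 5, 1, 2, 4]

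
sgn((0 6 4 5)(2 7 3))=-1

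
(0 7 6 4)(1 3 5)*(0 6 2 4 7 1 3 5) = (0 1 5 3)(2 4 6 7)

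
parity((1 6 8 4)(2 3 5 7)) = even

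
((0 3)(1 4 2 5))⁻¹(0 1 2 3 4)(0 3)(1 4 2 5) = (0 2 3 4 5)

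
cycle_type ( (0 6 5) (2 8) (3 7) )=2^2.3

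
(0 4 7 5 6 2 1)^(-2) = (0 2 5 4 1 6 7)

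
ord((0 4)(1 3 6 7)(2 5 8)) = 12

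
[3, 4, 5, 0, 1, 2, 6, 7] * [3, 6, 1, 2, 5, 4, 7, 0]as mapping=[0→2, 1→5, 2→4, 3→3, 4→6, 5→1, 6→7, 7→0]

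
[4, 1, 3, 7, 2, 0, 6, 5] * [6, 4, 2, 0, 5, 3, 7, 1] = [5, 4, 0, 1, 2, 6, 7, 3]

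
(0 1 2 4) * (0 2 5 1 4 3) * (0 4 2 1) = (0 2 3 4 1 5)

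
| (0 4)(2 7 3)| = 6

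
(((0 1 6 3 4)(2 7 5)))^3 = (0 3 1 4 6)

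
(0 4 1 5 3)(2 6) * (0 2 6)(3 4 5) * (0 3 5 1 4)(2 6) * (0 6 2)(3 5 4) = (0 1 4 3 2 5 6)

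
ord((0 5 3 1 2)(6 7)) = 10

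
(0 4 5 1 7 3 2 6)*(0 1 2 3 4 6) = (0 6 1 7 4 5 2) 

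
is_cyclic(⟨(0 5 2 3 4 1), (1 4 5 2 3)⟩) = no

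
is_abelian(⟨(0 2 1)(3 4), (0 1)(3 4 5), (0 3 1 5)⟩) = no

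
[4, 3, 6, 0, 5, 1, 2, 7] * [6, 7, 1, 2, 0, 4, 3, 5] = [0, 2, 3, 6, 4, 7, 1, 5]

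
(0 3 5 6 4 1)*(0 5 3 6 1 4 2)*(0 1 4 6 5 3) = (0 5 4 6 2 1 3)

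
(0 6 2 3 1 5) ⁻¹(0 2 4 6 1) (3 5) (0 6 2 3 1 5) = (0 1) (2 5 6 3 4) 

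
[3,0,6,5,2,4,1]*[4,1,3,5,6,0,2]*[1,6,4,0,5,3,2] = [3,5,4,1,0,2,6]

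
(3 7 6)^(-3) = ()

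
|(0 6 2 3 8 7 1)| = 7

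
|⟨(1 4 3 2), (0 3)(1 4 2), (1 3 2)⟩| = 120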